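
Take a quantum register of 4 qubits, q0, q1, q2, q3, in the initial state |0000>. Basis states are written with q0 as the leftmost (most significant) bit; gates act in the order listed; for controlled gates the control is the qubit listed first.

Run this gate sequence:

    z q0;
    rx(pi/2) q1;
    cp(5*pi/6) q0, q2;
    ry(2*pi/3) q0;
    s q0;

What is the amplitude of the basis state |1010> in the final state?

The final state's coefficient on |1010> equals 0.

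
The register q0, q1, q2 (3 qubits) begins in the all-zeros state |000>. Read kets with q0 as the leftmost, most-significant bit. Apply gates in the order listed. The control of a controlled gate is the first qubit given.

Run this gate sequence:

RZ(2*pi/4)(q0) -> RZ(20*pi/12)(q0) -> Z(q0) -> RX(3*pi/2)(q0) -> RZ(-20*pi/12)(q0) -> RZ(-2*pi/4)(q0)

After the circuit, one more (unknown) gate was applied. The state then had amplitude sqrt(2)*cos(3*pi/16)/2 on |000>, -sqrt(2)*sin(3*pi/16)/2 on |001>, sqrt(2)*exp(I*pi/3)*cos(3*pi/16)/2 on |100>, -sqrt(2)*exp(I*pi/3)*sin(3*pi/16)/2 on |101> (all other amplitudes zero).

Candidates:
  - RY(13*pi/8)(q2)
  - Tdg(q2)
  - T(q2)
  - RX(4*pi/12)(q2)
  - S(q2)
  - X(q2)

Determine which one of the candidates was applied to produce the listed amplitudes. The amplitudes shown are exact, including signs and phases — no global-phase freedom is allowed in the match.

It was RY(13*pi/8)(q2) that produced the state shown.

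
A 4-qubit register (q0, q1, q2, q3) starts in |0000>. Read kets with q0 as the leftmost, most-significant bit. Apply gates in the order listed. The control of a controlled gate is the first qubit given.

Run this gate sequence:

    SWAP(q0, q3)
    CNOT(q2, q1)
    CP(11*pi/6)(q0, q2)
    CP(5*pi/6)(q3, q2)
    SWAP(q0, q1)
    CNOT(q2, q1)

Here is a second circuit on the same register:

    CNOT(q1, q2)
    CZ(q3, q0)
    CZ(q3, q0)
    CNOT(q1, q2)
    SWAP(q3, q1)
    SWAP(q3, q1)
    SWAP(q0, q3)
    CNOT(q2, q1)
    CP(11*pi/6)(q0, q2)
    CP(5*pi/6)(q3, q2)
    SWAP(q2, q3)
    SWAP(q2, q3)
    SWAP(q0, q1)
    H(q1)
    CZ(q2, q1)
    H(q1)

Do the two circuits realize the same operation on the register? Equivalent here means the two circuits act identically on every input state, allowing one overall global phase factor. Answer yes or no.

Yes: on every input state the two circuits agree up to one overall phase factor.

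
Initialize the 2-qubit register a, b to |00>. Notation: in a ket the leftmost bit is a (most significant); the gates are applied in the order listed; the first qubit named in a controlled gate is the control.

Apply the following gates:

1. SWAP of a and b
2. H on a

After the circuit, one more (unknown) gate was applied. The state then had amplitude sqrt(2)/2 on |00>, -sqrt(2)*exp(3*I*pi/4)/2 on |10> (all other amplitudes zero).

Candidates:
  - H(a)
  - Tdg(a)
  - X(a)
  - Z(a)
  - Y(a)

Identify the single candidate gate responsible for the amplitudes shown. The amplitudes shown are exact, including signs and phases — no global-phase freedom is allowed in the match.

It was Tdg(a) that produced the state shown.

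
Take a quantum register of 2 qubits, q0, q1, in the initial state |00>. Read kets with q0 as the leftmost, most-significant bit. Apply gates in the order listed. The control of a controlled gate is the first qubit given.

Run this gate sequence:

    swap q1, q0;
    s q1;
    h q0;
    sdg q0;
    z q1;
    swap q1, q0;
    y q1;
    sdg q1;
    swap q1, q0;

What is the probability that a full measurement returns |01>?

Outcome |01> occurs with probability 0.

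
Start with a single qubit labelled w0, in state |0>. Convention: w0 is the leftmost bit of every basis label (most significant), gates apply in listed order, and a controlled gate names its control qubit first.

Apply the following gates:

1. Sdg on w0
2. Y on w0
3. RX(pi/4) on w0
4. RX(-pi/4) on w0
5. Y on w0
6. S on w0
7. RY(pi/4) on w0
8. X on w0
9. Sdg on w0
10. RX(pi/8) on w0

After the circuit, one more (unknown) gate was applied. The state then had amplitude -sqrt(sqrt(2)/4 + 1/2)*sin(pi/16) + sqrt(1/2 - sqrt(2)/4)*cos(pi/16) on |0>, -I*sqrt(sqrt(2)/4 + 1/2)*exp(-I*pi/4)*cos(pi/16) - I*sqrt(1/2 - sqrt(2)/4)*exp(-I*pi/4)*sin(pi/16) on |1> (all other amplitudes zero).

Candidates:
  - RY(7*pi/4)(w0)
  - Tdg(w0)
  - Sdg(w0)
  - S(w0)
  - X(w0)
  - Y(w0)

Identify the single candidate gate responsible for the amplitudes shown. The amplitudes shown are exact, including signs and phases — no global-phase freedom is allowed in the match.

It was Tdg(w0) that produced the state shown.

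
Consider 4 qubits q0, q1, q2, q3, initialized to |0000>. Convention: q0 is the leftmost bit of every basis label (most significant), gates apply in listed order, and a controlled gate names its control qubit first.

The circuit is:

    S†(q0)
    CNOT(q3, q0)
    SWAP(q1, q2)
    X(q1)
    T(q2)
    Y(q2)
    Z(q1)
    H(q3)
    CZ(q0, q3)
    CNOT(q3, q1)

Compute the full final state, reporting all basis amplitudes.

The final amplitudes are -sqrt(2)*I/2 on |0011>, -sqrt(2)*I/2 on |0110>, and 0 on every other basis state.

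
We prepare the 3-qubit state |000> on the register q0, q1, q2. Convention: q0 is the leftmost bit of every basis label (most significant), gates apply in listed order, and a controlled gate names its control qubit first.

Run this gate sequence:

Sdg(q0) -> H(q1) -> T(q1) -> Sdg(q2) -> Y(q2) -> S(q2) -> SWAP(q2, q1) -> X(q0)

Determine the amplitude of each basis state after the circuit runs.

The final amplitudes are -sqrt(2)/2 on |110>, -sqrt(2)*exp(I*pi/4)/2 on |111>, and 0 on every other basis state.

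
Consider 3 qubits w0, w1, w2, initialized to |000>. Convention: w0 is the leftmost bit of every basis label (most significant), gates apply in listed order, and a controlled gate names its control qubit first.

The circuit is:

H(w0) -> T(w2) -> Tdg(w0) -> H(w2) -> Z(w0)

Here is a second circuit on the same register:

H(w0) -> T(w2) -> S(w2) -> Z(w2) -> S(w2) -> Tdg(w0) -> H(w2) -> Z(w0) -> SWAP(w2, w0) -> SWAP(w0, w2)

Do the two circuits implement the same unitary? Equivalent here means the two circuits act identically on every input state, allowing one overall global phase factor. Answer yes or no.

Yes — the two circuits implement the same unitary up to a global phase.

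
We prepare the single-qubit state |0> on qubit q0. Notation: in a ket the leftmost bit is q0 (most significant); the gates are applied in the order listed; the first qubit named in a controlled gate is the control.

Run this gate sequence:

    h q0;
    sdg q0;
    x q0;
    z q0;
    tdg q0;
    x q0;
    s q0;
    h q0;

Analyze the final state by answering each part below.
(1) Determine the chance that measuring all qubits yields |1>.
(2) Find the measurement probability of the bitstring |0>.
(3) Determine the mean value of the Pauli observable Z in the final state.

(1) The probability of measuring |1> is sqrt(2)/4 + 1/2.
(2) The probability of measuring |0> is 1/2 - sqrt(2)/4.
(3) The observable Z averages to -sqrt(2)/2.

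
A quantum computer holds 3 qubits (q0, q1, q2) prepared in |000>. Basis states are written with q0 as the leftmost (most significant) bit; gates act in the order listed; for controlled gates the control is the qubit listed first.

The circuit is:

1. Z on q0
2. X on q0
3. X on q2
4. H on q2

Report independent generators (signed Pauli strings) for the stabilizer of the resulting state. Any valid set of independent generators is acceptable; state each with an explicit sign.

The final state is stabilized by the group generated by -IIX, -ZII, +IZI; other independent generating sets are equally valid.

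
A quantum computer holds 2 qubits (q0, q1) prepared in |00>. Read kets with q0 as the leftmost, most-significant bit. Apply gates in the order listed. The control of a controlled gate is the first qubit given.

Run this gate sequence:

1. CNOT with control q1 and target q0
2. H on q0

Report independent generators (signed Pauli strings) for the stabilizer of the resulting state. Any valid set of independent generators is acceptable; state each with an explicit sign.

The final state is stabilized by the group generated by +XI, +IZ; other independent generating sets are equally valid.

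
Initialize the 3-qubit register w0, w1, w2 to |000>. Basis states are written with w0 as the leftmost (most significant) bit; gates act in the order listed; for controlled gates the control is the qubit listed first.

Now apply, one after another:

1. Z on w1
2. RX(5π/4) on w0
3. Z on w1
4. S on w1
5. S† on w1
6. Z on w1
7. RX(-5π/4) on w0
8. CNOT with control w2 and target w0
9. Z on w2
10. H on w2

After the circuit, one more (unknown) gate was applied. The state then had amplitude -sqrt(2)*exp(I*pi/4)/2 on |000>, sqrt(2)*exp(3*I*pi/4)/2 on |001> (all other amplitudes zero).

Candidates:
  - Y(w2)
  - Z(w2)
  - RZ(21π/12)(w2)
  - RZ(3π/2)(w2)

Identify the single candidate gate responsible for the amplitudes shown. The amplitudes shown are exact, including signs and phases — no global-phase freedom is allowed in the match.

The unique candidate consistent with the amplitudes is RZ(3π/2)(w2). Key observation: steps 2-7 multiply out to the identity, so the circuit reduces to the remaining gates.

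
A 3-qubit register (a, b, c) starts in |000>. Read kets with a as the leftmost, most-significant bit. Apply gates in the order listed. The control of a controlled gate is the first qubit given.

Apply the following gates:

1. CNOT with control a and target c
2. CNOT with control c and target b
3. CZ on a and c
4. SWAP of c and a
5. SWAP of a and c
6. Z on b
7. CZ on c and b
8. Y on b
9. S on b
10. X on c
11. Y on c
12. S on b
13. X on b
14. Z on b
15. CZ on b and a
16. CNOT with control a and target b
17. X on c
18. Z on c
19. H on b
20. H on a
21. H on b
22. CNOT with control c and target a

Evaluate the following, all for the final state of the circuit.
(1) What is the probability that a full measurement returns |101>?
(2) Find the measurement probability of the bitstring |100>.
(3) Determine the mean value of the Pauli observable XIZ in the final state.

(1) The probability of measuring |101> is 1/2.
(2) Outcome |100> occurs with probability 0.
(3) The observable XIZ averages to -1.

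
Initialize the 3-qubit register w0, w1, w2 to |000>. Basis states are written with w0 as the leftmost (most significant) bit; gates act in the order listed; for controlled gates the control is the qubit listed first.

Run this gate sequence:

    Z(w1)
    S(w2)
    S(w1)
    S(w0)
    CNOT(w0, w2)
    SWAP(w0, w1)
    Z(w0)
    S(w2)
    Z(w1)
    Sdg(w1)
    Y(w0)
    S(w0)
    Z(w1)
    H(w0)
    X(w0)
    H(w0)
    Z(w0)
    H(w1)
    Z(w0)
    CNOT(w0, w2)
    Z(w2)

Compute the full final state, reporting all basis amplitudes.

After the circuit, the state carries amplitude -sqrt(2)/2 on |101>, -sqrt(2)/2 on |111>, and 0 on every other basis state.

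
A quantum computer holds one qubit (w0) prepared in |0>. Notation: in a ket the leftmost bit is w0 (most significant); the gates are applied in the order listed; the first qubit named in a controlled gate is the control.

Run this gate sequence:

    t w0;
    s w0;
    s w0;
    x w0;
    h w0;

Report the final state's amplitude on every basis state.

After the circuit, the state carries amplitude sqrt(2)/2 on |0>, -sqrt(2)/2 on |1>.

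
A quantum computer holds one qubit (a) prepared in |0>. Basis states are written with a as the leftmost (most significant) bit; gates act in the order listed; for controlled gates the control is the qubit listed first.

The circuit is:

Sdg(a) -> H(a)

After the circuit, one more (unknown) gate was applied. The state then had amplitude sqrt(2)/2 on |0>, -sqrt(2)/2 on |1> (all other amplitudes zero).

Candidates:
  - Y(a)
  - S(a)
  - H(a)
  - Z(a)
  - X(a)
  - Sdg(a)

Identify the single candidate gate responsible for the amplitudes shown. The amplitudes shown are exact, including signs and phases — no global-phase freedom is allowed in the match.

The applied gate was Z(a).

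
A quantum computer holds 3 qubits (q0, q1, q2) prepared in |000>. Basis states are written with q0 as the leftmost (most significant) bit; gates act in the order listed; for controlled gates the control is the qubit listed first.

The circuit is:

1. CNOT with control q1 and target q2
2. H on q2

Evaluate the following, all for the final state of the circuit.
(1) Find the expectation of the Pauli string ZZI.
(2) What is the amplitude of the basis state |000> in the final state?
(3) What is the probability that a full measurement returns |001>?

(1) The observable ZZI averages to 1.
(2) The final state's coefficient on |000> equals sqrt(2)/2.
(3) A full measurement returns |001> with probability 1/2.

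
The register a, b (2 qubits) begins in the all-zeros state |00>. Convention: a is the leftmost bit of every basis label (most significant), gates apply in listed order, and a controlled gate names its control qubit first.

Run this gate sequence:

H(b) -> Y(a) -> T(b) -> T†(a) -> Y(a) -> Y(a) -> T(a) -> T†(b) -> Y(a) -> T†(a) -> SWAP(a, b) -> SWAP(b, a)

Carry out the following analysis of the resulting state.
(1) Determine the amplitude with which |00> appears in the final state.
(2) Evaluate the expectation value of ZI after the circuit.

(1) |00> carries amplitude sqrt(2)/2 in the final state.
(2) The expectation value of ZI is 1.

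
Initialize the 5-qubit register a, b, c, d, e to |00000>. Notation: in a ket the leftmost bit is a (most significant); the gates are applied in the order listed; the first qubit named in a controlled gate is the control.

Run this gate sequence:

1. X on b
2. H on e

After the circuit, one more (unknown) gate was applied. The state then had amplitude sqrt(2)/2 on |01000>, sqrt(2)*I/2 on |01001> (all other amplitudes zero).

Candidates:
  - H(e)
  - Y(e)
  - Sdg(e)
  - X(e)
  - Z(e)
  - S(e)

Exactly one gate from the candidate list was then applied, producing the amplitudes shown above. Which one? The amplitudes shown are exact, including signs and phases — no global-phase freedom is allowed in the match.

The unique candidate consistent with the amplitudes is S(e).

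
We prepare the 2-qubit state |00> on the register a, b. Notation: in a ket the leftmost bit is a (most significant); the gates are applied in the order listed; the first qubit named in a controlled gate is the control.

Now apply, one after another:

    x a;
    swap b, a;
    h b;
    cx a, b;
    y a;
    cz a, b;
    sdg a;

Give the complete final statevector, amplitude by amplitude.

The final amplitudes are 0 on |00>, 0 on |01>, sqrt(2)/2 on |10>, sqrt(2)/2 on |11>.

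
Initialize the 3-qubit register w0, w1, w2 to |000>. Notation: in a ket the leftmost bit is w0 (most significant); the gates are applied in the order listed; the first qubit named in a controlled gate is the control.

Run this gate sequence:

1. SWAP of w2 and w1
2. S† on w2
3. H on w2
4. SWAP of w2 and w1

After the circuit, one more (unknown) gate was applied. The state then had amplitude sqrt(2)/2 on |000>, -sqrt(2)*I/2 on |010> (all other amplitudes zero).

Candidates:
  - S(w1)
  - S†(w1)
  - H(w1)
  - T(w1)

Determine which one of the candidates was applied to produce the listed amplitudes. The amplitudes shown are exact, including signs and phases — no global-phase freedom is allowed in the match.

The unique candidate consistent with the amplitudes is S†(w1).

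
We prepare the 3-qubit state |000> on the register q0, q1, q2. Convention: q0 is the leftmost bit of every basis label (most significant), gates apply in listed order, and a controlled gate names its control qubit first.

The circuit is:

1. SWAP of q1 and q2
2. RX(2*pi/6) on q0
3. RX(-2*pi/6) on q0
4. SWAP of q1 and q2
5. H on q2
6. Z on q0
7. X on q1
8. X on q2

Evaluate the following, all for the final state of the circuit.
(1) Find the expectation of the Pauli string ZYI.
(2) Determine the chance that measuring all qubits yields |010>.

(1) The expectation value of ZYI is 0.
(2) Outcome |010> occurs with probability 1/2.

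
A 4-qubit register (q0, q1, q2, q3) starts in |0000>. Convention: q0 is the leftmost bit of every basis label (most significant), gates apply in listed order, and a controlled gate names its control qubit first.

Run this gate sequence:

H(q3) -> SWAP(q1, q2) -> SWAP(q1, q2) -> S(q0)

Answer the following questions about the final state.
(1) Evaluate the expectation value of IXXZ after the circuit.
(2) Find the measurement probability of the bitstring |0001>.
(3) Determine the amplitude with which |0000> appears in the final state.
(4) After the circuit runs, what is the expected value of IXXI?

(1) The observable IXXZ averages to 0.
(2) Outcome |0001> occurs with probability 1/2.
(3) The final state's coefficient on |0000> equals sqrt(2)/2.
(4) The expectation value of IXXI is 0.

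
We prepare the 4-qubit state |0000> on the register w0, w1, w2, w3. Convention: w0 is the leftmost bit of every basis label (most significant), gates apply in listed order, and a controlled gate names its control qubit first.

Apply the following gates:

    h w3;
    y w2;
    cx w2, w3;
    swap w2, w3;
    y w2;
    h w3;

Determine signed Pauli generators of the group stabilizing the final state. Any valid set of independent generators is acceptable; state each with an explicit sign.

The stabilizer group can be generated by -IIXI, -IIIX, +ZIII, +IZII, among other valid generating sets.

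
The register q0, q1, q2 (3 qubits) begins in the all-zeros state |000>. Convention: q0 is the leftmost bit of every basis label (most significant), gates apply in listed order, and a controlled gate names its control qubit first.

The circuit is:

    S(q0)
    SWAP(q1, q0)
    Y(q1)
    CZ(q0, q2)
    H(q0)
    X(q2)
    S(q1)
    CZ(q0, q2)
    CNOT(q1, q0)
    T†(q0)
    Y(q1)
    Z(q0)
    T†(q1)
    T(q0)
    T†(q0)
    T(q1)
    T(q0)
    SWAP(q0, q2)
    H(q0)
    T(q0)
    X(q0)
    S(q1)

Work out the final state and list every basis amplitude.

After the circuit, the state carries amplitude exp(3*I*pi/4)/2 on |000>, exp(3*I*pi/4)/2 on |001>, 0 on |010>, 0 on |011>, -I/2 on |100>, -I/2 on |101>, 0 on |110>, 0 on |111>. Key observation: gates 13-16 undo each other exactly, leaving only the rest of the circuit to track.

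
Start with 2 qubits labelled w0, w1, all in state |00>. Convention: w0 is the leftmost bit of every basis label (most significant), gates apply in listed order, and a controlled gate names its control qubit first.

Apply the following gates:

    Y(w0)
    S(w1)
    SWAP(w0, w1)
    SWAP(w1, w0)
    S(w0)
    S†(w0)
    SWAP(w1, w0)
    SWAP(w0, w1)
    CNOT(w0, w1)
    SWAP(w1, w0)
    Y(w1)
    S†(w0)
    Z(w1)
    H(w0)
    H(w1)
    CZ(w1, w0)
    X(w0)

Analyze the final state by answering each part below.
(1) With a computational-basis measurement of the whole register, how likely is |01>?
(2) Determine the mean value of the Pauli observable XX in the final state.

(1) The probability of measuring |01> is 1/4. Key observation: steps 3-8 multiply out to the identity, so the circuit reduces to the remaining gates.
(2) In the final state, XX has expectation 0.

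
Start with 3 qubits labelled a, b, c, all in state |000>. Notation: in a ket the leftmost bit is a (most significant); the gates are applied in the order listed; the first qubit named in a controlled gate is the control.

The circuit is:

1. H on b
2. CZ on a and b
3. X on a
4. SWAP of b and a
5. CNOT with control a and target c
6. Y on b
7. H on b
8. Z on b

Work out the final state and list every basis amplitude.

The final amplitudes are -I/2 on |000>, 0 on |001>, I/2 on |010>, 0 on |011>, 0 on |100>, -I/2 on |101>, 0 on |110>, I/2 on |111>.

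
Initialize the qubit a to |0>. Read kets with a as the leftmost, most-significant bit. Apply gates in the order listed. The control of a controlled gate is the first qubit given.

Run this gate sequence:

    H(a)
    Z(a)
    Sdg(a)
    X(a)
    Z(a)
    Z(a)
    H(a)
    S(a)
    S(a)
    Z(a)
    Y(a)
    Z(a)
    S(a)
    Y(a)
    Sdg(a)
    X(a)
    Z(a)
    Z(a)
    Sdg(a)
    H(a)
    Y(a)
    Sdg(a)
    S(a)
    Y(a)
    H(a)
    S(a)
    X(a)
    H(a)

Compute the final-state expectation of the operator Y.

The expectation value of Y is -1. Key observation: gates 19-26 undo each other exactly, leaving only the rest of the circuit to track.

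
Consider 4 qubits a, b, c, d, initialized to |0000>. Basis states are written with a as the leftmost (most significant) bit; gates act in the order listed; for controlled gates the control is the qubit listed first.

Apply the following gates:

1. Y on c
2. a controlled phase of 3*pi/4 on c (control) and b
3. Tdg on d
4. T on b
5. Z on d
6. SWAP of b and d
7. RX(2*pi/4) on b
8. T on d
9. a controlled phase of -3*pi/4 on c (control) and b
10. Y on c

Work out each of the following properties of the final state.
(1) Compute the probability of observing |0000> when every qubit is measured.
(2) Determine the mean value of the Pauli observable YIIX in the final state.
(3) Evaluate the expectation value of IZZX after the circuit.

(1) A full measurement returns |0000> with probability 1/2.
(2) The expectation value of YIIX is 0.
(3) The expectation value of IZZX is 0.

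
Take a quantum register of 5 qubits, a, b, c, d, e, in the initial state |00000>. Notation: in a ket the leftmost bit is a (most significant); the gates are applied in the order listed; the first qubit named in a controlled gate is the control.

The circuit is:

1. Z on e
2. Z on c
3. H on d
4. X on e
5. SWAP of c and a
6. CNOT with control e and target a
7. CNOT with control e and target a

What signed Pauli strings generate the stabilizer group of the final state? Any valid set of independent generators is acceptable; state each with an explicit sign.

One valid set of independent stabilizer generators is +IIIXI, +ZIIII, +IZIII, +IIZII, -IIIIZ (any independent generating set of the same group is equally correct). Key observation: the block from step 6 through step 7 cancels to the identity and can be dropped.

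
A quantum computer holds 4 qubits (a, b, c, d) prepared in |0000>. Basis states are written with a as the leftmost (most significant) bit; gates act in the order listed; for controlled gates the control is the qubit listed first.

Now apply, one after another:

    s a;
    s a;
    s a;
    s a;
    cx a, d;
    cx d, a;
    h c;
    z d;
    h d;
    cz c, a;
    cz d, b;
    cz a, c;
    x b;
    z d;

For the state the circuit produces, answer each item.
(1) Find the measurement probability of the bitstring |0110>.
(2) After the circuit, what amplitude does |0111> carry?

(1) Outcome |0110> occurs with probability 1/4. Key observation: steps 1-4 multiply out to the identity, so the circuit reduces to the remaining gates.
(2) The final state's coefficient on |0111> equals -1/2.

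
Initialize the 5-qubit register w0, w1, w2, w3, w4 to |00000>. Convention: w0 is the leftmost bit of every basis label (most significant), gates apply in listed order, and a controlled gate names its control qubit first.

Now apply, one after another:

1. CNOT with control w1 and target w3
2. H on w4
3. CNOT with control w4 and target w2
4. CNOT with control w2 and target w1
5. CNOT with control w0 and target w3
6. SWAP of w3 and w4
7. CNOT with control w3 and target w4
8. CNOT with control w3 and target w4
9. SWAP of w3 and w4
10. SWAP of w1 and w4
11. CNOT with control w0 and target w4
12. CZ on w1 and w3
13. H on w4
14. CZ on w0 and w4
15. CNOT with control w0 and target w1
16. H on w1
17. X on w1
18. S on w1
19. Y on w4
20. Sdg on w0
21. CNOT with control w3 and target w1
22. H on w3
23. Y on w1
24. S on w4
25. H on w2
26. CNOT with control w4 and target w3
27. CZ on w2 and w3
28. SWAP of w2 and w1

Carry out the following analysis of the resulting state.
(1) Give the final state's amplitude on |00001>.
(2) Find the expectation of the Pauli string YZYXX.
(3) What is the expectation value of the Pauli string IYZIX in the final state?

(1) The amplitude on |00001> is -sqrt(2)/4. Key observation: steps 6-9 multiply out to the identity, so the circuit reduces to the remaining gates.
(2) The observable YZYXX averages to 0.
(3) In the final state, IYZIX has expectation 0.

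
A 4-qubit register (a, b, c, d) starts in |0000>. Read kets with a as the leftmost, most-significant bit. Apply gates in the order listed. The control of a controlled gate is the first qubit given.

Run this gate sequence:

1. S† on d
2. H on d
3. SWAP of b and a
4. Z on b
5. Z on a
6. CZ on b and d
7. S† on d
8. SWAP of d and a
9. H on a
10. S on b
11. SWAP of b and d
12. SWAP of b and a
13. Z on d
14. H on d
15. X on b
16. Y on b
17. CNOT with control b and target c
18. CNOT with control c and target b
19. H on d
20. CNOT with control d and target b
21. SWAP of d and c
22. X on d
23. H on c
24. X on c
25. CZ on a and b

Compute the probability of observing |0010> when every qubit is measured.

The probability of measuring |0010> is 1/4.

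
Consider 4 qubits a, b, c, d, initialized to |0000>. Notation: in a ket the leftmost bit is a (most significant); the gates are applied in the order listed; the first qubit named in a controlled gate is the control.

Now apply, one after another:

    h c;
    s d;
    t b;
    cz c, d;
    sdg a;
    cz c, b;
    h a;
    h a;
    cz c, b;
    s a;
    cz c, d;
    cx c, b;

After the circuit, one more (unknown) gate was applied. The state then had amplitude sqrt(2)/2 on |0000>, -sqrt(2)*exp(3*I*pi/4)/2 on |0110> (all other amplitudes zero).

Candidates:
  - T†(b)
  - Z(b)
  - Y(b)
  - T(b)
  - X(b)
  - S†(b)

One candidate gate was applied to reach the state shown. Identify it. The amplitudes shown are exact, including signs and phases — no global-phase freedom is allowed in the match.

The applied gate was T†(b). Key observation: the block from step 4 through step 11 cancels to the identity and can be dropped.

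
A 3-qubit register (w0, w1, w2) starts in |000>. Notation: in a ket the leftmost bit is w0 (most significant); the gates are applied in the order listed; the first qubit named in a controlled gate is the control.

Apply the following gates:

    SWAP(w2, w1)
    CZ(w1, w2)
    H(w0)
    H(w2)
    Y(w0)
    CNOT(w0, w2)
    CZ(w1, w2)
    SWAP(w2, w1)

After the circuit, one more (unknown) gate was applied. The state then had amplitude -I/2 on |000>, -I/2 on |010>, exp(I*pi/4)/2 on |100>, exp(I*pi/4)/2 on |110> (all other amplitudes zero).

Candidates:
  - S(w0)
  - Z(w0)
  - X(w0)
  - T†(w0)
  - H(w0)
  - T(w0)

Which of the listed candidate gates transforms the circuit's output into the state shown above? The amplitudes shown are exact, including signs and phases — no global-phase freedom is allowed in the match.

The unique candidate consistent with the amplitudes is T†(w0).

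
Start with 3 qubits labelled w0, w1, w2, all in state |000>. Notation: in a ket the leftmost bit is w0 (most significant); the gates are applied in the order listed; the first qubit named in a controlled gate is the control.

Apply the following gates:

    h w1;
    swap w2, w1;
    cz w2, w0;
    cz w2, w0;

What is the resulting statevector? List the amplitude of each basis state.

After the circuit, the state carries amplitude sqrt(2)/2 on |000>, sqrt(2)/2 on |001>, and 0 on every other basis state.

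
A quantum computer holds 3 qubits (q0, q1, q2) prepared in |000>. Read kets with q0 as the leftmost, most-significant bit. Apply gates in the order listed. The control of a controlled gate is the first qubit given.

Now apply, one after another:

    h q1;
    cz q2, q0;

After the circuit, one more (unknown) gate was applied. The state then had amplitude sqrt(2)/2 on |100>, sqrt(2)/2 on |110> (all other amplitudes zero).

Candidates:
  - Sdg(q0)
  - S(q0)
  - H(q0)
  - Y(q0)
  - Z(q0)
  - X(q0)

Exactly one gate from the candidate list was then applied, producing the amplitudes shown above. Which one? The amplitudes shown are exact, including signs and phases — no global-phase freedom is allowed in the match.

The unique candidate consistent with the amplitudes is X(q0).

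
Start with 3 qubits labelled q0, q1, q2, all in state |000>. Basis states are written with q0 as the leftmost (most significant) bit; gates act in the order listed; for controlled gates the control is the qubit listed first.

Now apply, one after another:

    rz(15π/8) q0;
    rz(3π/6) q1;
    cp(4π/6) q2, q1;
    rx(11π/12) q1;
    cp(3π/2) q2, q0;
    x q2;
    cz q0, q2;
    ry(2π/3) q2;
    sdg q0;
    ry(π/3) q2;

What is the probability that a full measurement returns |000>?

Outcome |000> occurs with probability -sqrt(6)/8 - sqrt(2)/8 + 1/2.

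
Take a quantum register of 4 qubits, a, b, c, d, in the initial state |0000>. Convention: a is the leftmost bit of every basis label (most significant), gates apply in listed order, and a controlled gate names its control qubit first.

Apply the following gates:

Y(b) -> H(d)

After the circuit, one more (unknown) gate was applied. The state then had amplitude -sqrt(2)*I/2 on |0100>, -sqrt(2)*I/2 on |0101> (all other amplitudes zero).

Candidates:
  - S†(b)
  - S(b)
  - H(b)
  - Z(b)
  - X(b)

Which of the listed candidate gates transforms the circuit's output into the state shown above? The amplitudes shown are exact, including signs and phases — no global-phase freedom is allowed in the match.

It was Z(b) that produced the state shown.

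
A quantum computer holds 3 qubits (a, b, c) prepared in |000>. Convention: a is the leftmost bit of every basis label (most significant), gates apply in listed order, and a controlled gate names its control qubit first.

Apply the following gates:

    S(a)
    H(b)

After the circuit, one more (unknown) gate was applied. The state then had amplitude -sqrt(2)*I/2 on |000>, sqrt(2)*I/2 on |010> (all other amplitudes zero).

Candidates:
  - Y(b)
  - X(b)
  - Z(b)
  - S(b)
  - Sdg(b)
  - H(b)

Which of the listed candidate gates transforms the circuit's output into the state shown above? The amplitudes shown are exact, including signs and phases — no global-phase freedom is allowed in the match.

The applied gate was Y(b).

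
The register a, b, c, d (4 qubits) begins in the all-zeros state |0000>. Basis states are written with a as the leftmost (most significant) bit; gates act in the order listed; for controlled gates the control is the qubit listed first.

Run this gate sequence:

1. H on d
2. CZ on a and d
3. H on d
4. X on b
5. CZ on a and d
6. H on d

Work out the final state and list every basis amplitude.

The resulting statevector has amplitude sqrt(2)/2 on |0100>, sqrt(2)/2 on |0101>, and 0 on every other basis state.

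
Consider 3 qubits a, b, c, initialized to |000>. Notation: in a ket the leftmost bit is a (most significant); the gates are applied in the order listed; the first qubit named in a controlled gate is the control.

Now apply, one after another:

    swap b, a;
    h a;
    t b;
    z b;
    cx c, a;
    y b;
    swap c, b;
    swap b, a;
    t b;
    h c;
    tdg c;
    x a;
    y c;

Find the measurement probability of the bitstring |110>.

The probability of measuring |110> is 1/4.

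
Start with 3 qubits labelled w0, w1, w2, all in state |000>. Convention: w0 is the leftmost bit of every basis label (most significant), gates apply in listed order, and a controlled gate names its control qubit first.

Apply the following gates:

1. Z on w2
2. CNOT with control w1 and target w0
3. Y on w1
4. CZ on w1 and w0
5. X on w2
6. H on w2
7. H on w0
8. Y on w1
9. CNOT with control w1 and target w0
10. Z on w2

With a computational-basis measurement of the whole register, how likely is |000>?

A full measurement returns |000> with probability 1/4.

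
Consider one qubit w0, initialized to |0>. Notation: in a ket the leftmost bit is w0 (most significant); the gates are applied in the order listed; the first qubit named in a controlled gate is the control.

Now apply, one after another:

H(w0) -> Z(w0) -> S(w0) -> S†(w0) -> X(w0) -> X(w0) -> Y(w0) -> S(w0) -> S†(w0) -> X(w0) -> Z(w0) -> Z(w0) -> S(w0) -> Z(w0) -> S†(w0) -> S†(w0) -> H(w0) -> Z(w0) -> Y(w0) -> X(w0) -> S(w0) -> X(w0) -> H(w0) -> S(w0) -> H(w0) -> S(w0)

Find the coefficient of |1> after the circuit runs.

|1> carries amplitude 1/2 - I/2 in the final state.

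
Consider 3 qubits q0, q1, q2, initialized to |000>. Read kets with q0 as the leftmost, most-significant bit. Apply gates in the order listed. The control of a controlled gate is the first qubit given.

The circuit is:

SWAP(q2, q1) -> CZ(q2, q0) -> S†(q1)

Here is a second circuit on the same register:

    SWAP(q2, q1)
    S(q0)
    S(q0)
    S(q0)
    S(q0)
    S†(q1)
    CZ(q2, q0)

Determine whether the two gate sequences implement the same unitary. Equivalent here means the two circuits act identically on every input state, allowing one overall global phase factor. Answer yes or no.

Yes — the two circuits implement the same unitary up to a global phase.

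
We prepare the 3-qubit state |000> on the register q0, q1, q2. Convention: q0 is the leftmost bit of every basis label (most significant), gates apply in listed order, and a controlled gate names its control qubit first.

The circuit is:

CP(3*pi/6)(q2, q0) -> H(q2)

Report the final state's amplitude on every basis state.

After the circuit, the state carries amplitude sqrt(2)/2 on |000>, sqrt(2)/2 on |001>, and 0 on every other basis state.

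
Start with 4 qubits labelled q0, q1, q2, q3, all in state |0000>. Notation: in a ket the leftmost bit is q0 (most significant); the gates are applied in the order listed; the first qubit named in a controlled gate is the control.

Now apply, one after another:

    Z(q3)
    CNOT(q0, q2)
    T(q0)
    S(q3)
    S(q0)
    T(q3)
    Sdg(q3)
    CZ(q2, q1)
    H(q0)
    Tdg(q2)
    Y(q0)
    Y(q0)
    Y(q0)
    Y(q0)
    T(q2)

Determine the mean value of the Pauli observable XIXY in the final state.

In the final state, XIXY has expectation 0. Key observation: steps 10-15 multiply out to the identity, so the circuit reduces to the remaining gates.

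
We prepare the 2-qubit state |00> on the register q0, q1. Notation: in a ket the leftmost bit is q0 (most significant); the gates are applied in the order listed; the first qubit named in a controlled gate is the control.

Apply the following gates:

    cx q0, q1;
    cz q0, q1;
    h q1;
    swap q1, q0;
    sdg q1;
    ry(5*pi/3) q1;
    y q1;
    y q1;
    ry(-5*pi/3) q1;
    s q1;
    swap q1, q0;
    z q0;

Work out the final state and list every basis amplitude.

The resulting statevector has amplitude sqrt(2)/2 on |00>, sqrt(2)/2 on |01>, 0 on |10>, 0 on |11>. Key observation: gates 4-11 undo each other exactly, leaving only the rest of the circuit to track.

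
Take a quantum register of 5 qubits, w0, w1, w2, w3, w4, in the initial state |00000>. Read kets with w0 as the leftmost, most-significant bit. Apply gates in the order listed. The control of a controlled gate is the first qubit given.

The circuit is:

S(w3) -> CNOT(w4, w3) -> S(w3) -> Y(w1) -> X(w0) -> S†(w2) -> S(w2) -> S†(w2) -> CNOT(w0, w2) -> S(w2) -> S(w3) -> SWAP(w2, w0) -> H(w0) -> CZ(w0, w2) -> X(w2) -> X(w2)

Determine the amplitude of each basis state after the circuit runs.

After the circuit, the state carries amplitude -sqrt(2)/2 on |01100>, -sqrt(2)/2 on |11100>, and 0 on every other basis state.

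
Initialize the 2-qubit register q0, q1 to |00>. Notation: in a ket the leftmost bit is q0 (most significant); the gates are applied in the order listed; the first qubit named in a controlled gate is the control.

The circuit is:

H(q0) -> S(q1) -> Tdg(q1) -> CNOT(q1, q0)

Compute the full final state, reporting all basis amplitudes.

The resulting statevector has amplitude sqrt(2)/2 on |00>, 0 on |01>, sqrt(2)/2 on |10>, 0 on |11>.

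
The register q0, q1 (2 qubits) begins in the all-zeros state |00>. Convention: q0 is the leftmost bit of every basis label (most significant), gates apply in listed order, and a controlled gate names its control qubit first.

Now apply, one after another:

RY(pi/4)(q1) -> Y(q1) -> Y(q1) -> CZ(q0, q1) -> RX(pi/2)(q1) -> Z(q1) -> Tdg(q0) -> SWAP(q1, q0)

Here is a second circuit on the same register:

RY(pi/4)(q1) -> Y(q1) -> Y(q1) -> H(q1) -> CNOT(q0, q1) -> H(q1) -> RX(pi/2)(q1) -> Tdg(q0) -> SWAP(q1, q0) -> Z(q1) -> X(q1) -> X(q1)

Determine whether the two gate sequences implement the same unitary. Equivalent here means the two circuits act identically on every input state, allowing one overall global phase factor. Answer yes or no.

No, they are not equivalent — no single phase factor reconciles the two unitaries.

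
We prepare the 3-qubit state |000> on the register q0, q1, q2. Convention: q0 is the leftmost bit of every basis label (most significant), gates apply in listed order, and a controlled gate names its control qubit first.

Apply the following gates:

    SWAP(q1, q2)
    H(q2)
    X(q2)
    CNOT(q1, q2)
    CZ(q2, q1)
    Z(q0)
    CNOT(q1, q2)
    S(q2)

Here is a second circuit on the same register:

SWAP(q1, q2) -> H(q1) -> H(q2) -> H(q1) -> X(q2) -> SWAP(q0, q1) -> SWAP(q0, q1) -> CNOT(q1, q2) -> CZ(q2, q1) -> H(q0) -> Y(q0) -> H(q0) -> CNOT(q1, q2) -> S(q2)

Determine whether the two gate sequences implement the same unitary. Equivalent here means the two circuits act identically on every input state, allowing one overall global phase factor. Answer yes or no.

No — the two circuits implement different unitaries, even allowing a global phase.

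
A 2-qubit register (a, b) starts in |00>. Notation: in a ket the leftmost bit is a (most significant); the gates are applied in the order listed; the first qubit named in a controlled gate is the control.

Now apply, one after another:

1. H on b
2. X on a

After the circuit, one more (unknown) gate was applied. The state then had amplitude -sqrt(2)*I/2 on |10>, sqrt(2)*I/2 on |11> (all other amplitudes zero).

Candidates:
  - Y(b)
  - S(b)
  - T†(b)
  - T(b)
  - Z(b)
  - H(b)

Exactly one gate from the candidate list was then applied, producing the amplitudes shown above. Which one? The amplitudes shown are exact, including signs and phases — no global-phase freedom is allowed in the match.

It was Y(b) that produced the state shown.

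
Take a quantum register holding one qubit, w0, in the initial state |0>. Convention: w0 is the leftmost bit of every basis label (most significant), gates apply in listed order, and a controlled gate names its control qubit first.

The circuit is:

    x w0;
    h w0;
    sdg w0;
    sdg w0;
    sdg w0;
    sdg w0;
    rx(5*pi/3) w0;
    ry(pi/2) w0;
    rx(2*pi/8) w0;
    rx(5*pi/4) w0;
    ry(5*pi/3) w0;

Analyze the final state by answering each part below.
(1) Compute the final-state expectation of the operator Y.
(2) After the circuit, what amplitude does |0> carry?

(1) The observable Y averages to 1.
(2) |0> carries amplitude -sqrt(2)/2 in the final state.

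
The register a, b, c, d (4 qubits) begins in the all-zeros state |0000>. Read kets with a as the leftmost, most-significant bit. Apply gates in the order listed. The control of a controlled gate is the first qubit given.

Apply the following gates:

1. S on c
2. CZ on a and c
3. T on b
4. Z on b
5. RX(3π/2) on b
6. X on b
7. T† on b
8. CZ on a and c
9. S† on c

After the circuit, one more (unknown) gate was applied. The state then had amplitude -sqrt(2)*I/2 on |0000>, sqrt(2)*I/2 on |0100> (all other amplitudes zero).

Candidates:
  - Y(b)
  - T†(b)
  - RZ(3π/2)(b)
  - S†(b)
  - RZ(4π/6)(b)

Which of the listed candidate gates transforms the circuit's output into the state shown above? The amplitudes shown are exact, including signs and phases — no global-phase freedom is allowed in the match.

The applied gate was T†(b).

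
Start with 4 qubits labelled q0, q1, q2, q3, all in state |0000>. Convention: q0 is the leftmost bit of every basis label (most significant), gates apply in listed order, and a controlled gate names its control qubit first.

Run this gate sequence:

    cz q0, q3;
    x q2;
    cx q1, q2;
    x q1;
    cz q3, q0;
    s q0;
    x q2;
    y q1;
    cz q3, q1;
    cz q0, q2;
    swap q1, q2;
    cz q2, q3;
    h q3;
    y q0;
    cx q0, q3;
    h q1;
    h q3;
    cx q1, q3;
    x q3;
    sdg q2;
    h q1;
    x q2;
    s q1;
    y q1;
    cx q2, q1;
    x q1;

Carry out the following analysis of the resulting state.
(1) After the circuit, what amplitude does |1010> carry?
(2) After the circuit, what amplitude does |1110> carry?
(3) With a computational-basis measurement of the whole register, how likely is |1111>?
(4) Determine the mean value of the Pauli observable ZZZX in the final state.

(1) The final state's coefficient on |1010> equals -1/2.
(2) The final state's coefficient on |1110> equals I/2.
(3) A full measurement returns |1111> with probability 1/4.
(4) The expectation value of ZZZX is -1.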